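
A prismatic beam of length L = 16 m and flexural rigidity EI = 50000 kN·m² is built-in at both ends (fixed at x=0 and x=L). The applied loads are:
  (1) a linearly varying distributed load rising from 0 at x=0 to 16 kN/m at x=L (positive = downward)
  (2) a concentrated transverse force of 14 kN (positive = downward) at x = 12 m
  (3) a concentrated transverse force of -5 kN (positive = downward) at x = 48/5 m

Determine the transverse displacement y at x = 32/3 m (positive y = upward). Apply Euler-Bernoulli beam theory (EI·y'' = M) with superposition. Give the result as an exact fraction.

Load 1 — triangular load w₀=16 kN/m (0→w₀ over full span):
  y_1 = -w₀x²(L-x)²(x+2L)/(120LEI) = -16·(32/3)²·(16-(32/3))²·((32/3)+2·16)/(120·16·50000) = -262144/11390625 m
Load 2 — point force P=14 kN at a=12 m (b=L-a=4):
  y_2 = -Pb²x²(3aL-(3a+b)x)/(6L³EI)  [x≤a] = -14·4²·(32/3)²·(3·12·16-(3·12+4)·(32/3))/(6·16³·50000) = -784/253125 m
Load 3 — point force P=-5 kN at a=48/5 m (b=L-a=32/5):
  y_3 = -Pa²(L-x)²(3bL-(3b+a)(L-x))/(6L³EI)  [x>a] = -(-5)·(48/5)²·(16-(32/3))²·(3·(32/5)·16-(3·(32/5)+(48/5))·(16-(32/3)))/(6·16³·50000) = 128/78125 m
Superposition: y = Σ y_i = -1393808/56953125 m ≈ -0.024473 m

y(32/3) = -1393808/56953125 m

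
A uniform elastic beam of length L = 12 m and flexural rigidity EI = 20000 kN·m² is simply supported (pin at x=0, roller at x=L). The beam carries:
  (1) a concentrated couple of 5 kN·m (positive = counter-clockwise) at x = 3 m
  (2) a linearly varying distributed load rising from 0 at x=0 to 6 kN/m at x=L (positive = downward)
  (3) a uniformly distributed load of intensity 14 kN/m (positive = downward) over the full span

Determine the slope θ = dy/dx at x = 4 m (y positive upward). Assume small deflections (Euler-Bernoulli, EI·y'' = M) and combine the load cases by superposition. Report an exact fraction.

Load 1 — applied couple M₀=5 kN·m at a=3 m (b=L-a=9):
  θ_1 = (M₀x²/(2L)-M₀(x-a)+C₁)/EI  [x>a] with C₁=M₀(3b²-L²)/(6L)=55/8 = (5·4²/(2·12)-5·(4-3)+(55/8))/20000 = 1/3840 rad
Load 2 — triangular load w₀=6 kN/m (0→w₀ over full span):
  θ_2 = -w₀(7L⁴-30L²x²+15x⁴)/(360LEI) = -6·(7·12⁴-30·12²·4²+15·4⁴)/(360·12·20000) = -52/9375 rad
Load 3 — uniform load w=14 kN/m over full span:
  θ_3 = -w(L³-6Lx²+4x³)/(24EI) = -14·(12³-6·12·4²+4·4³)/(24·20000) = -91/3750 rad
Superposition: θ = Σ θ_i = -70927/2400000 rad ≈ -0.029553 rad

θ(4) = -70927/2400000 rad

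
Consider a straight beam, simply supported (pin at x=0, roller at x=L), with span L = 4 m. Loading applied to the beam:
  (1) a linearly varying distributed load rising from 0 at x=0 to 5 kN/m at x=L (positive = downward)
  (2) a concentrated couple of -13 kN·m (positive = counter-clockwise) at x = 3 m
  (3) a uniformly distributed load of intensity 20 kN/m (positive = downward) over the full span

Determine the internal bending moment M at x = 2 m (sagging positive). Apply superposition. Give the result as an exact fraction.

Load 1 — triangular load w₀=5 kN/m (0→w₀ over full span):
  M_1 = w₀Lx/6 - w₀x³/(6L) = 5·4·2/6 - 5·2³/(6·4) = 5 kN·m
Load 2 — applied couple M₀=-13 kN·m at a=3 m (b=L-a=1):
  M_2 = M₀x/L  [x≤a] = (-13)·2/4 = -13/2 kN·m
Load 3 — uniform load w=20 kN/m over full span:
  M_3 = wx(L-x)/2 = 20·2·(4-2)/2 = 40 kN·m
Superposition: M = Σ M_i = 77/2 kN·m ≈ 38.500000 kN·m

M(2) = 77/2 kN·m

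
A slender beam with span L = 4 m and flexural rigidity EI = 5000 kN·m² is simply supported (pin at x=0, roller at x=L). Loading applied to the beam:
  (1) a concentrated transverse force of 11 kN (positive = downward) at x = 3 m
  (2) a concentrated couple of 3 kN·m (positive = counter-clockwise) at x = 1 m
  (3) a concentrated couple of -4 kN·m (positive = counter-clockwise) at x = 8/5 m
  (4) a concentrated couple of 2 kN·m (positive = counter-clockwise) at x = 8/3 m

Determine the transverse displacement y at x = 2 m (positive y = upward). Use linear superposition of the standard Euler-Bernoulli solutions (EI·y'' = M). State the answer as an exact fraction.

y(2) = -4673/2250000 m

Load 1 — point force P=11 kN at a=3 m (b=L-a=1):
  y_1 = -Pbx(L²-b²-x²)/(6LEI)  [x≤a] = -11·1·2·(4²-1²-2²)/(6·4·5000) = -121/60000 m
Load 2 — applied couple M₀=3 kN·m at a=1 m (b=L-a=3):
  y_2 = (M₀x³/(6L)-M₀(x-a)²/2+C₁x)/EI  [x>a] with C₁=M₀(3b²-L²)/(6L)=11/8 = (3·2³/(6·4)-3·(2-1)²/2+(11/8)·2)/5000 = 9/20000 m
Load 3 — applied couple M₀=-4 kN·m at a=8/5 m (b=L-a=12/5):
  y_3 = (M₀x³/(6L)-M₀(x-a)²/2+C₁x)/EI  [x>a] with C₁=M₀(3b²-L²)/(6L)=-16/75 = ((-4)·2³/(6·4)-(-4)·(2-(8/5))²/2+(-16/75)·2)/5000 = -9/31250 m
Load 4 — applied couple M₀=2 kN·m at a=8/3 m (b=L-a=4/3):
  y_4 = (M₀x³/(6L)+C₁x)/EI  [x≤a] with C₁=M₀(3b²-L²)/(6L)=-8/9 = (2·2³/(6·4)+(-8/9)·2)/5000 = -1/4500 m
Superposition: y = Σ y_i = -4673/2250000 m ≈ -0.002077 m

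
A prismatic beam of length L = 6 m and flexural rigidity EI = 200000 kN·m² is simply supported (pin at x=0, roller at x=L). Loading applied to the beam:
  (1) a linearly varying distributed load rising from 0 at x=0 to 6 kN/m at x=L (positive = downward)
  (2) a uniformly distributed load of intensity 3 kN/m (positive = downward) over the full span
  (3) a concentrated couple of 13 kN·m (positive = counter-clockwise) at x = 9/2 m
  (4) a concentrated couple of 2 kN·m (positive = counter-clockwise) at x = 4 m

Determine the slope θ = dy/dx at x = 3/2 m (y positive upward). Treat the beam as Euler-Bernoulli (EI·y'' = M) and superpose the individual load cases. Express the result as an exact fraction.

θ(3/2) = -88909/384000000 rad

Load 1 — triangular load w₀=6 kN/m (0→w₀ over full span):
  θ_1 = -w₀(7L⁴-30L²x²+15x⁴)/(360LEI) = -6·(7·6⁴-30·6²·(3/2)²+15·(3/2)⁴)/(360·6·200000) = -11943/128000000 rad
Load 2 — uniform load w=3 kN/m over full span:
  θ_2 = -w(L³-6Lx²+4x³)/(24EI) = -3·(6³-6·6·(3/2)²+4·(3/2)³)/(24·200000) = -297/3200000 rad
Load 3 — applied couple M₀=13 kN·m at a=9/2 m (b=L-a=3/2):
  θ_3 = (M₀x²/(2L)+C₁)/EI  [x≤a] with C₁=M₀(3b²-L²)/(6L)=-169/16 = (13·(3/2)²/(2·6)+(-169/16))/200000 = -13/320000 rad
Load 4 — applied couple M₀=2 kN·m at a=4 m (b=L-a=2):
  θ_4 = (M₀x²/(2L)+C₁)/EI  [x≤a] with C₁=M₀(3b²-L²)/(6L)=-4/3 = (2·(3/2)²/(2·6)+(-4/3))/200000 = -23/4800000 rad
Superposition: θ = Σ θ_i = -88909/384000000 rad ≈ -0.000232 rad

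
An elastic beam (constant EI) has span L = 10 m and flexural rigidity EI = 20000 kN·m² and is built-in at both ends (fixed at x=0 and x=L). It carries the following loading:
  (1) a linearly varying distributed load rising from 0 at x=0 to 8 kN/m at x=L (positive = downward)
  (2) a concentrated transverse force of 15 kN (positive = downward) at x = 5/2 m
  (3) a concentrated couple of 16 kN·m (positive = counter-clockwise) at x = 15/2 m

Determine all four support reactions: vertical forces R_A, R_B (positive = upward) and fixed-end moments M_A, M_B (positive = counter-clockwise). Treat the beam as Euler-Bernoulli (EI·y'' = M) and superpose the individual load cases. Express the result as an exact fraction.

R_A = 4233/160 kN, M_A = 5065/96 kN·m, R_B = 4567/160 kN, M_B = -1601/32 kN·m

Load 1 — triangular load w₀=8 kN/m (0→w₀ over full span):
  R_A = 3w₀L/20 = 3·8·10/20 = 12 kN
  M_A = w₀L²/30 = 8·10²/30 = 80/3 kN·m
  R_B = 7w₀L/20 = 7·8·10/20 = 28 kN
  M_B = -w₀L²/20 = -8·10²/20 = -40 kN·m
Load 2 — point force P=15 kN at a=5/2 m (b=L-a=15/2):
  R_A = Pb²(3a+b)/L³ = 15·(15/2)²·(3·(5/2)+(15/2))/10³ = 405/32 kN
  M_A = Pab²/L² = 15·(5/2)·(15/2)²/10² = 675/32 kN·m
  R_B = Pa²(a+3b)/L³ = 15·(5/2)²·((5/2)+3·(15/2))/10³ = 75/32 kN
  M_B = -Pa²b/L² = -15·(5/2)²·(15/2)/10² = -225/32 kN·m
Load 3 — applied couple M₀=16 kN·m at a=15/2 m (b=L-a=5/2):
  R_A = 6M₀ab/L³ = 6·16·(15/2)·(5/2)/10³ = 9/5 kN
  M_A = M₀b(2a-b)/L² = 16·(5/2)·(2·(15/2)-(5/2))/10² = 5 kN·m
  R_B = -6M₀ab/L³ = -6·16·(15/2)·(5/2)/10³ = -9/5 kN
  M_B = M₀a(2b-a)/L² = 16·(15/2)·(2·(5/2)-(15/2))/10² = -3 kN·m
Superposition: R_A = 4233/160 kN, M_A = 5065/96 kN·m, R_B = 4567/160 kN, M_B = -1601/32 kN·m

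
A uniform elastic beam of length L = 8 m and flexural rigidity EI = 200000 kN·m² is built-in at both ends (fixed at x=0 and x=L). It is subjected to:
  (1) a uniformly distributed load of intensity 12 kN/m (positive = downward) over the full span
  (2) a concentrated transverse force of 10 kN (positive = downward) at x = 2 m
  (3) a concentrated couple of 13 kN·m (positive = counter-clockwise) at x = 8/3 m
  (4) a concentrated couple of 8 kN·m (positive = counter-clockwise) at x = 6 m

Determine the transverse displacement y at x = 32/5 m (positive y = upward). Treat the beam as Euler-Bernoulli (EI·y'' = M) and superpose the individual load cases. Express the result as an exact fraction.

y(32/5) = -38519/140625000 m

Load 1 — uniform load w=12 kN/m over full span:
  y_1 = -wx²(L-x)²/(24EI) = -12·(32/5)²·(8-(32/5))²/(24·200000) = -512/1953125 m
Load 2 — point force P=10 kN at a=2 m (b=L-a=6):
  y_2 = -Pa²(L-x)²(3bL-(3b+a)(L-x))/(6L³EI)  [x>a] = -10·2²·(8-(32/5))²·(3·6·8-(3·6+2)·(8-(32/5)))/(6·8³·200000) = -7/375000 m
Load 3 — applied couple M₀=13 kN·m at a=8/3 m (b=L-a=16/3):
  y_3 = (R_Ax³/6 - M_Ax²/2 - M₀(x-a)²/2)/EI  [x>a] with R_A=13/6, M_A=0 = ((13/6)·(32/5)³/6 - 0·(32/5)²/2 - 13·((32/5)-(8/3))²/2)/200000 = 143/7031250 m
Load 4 — applied couple M₀=8 kN·m at a=6 m (b=L-a=2):
  y_4 = (R_Ax³/6 - M_Ax²/2 - M₀(x-a)²/2)/EI  [x>a] with R_A=9/8, M_A=5/2 = ((9/8)·(32/5)³/6 - (5/2)·(32/5)²/2 - 8·((32/5)-6)²/2)/200000 = -21/1562500 m
Superposition: y = Σ y_i = -38519/140625000 m ≈ -0.000274 m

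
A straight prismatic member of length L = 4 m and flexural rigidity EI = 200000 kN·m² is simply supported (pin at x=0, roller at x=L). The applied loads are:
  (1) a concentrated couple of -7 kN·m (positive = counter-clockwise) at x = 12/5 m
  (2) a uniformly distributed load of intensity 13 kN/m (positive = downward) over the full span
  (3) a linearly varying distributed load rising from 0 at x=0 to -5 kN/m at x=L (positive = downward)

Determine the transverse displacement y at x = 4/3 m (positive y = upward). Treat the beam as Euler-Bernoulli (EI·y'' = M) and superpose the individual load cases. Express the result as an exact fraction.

y(4/3) = -16001/113906250 m

Load 1 — applied couple M₀=-7 kN·m at a=12/5 m (b=L-a=8/5):
  y_1 = (M₀x³/(6L)+C₁x)/EI  [x≤a] with C₁=M₀(3b²-L²)/(6L)=182/75 = ((-7)·(4/3)³/(6·4)+(182/75)·(4/3))/200000 = 161/12656250 m
Load 2 — uniform load w=13 kN/m over full span:
  y_2 = -wx(L³-2Lx²+x³)/(24EI) = -13·(4/3)·(4³-2·4·(4/3)²+(4/3)³)/(24·200000) = -143/759375 m
Load 3 — triangular load w₀=-5 kN/m (0→w₀ over full span):
  y_3 = -w₀x(7L⁴-10L²x²+3x⁴)/(360LEI) = -(-5)·(4/3)·(7·4⁴-10·4²·(4/3)²+3·(4/3)⁴)/(360·4·200000) = 16/455625 m
Superposition: y = Σ y_i = -16001/113906250 m ≈ -0.000140 m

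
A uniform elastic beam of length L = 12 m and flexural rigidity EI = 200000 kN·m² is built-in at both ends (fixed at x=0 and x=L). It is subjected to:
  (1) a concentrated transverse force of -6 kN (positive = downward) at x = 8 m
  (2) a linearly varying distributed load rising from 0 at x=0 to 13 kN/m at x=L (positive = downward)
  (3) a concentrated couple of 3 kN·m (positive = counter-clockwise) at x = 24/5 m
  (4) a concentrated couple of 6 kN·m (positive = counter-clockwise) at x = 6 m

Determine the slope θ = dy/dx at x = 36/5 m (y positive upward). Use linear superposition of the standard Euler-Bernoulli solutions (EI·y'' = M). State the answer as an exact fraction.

Load 1 — point force P=-6 kN at a=8 m (b=L-a=4):
  θ_1 = -Pb²x(2aL-(3a+b)x)/(2L³EI)  [x≤a] = -(-6)·4²·(36/5)·(2·8·12-(3·8+4)·(36/5))/(2·12³·200000) = -3/312500 rad
Load 2 — triangular load w₀=13 kN/m (0→w₀ over full span):
  θ_2 = -w₀(2x(L-x)(L-2x)(x+2L)+x²(L-x)²)/(120LEI) = -13·(2·(36/5)·(12-(36/5))·(12-2·(36/5))·((36/5)+2·12)+(36/5)²·(12-(36/5))²)/(120·12·200000) = 351/1953125 rad
Load 3 — applied couple M₀=3 kN·m at a=24/5 m (b=L-a=36/5):
  θ_3 = (R_Ax²/2 - M_Ax - M₀(x-a))/EI  [x>a] with R_A=9/25, M_A=9/25 = ((9/25)·(36/5)²/2 - (9/25)·(36/5) - 3·((36/5)-(24/5)))/200000 = -9/3906250 rad
Load 4 — applied couple M₀=6 kN·m at a=6 m (b=L-a=6):
  θ_4 = (R_Ax²/2 - M_Ax - M₀(x-a))/EI  [x>a] with R_A=3/4, M_A=3/2 = ((3/4)·(36/5)²/2 - (3/2)·(36/5) - 6·((36/5)-6))/200000 = 9/1250000 rad
Superposition: θ = Σ θ_i = 5469/31250000 rad ≈ 0.000175 rad

θ(36/5) = 5469/31250000 rad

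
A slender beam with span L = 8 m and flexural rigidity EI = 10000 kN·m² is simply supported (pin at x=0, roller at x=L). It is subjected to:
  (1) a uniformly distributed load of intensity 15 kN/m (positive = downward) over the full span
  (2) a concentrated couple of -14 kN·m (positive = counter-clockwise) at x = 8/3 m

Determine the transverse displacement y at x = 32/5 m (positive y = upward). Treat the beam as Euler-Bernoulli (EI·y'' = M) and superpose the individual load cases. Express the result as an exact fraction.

Load 1 — uniform load w=15 kN/m over full span:
  y_1 = -wx(L³-2Lx²+x³)/(24EI) = -15·(32/5)·(8³-2·8·(32/5)²+(32/5)³)/(24·10000) = -3712/78125 m
Load 2 — applied couple M₀=-14 kN·m at a=8/3 m (b=L-a=16/3):
  y_2 = (M₀x³/(6L)-M₀(x-a)²/2+C₁x)/EI  [x>a] with C₁=M₀(3b²-L²)/(6L)=-56/9 = ((-14)·(32/5)³/(6·8)-(-14)·((32/5)-(8/3))²/2+(-56/9)·(32/5))/10000 = -1316/703125 m
Superposition: y = Σ y_i = -34724/703125 m ≈ -0.049385 m

y(32/5) = -34724/703125 m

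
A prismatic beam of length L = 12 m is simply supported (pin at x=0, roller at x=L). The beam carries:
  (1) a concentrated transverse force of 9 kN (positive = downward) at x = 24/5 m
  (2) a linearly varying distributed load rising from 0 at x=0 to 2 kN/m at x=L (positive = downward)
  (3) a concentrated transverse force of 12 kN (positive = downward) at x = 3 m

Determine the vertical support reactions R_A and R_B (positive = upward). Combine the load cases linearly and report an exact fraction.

Load 1 — point force P=9 kN at a=24/5 m (b=L-a=36/5):
  R_A = Pb/L = 9·(36/5)/12 = 27/5 kN
  R_B = Pa/L = 9·(24/5)/12 = 18/5 kN
Load 2 — triangular load w₀=2 kN/m (0→w₀ over full span):
  R_A = w₀L/6 = 2·12/6 = 4 kN
  R_B = w₀L/3 = 2·12/3 = 8 kN
Load 3 — point force P=12 kN at a=3 m (b=L-a=9):
  R_A = Pb/L = 12·9/12 = 9 kN
  R_B = Pa/L = 12·3/12 = 3 kN
Superposition: R_A = 92/5 kN, R_B = 73/5 kN

R_A = 92/5 kN, R_B = 73/5 kN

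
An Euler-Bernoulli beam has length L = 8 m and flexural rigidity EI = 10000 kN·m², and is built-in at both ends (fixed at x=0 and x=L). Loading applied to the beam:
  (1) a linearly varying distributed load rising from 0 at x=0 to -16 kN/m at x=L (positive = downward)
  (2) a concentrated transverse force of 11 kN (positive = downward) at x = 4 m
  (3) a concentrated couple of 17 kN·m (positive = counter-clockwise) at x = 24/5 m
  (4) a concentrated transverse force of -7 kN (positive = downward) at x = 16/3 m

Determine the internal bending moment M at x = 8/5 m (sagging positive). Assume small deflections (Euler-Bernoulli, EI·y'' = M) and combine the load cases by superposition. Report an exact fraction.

M(8/5) = 3689/1125 kN·m

Load 1 — triangular load w₀=-16 kN/m (0→w₀ over full span):
  M_1 = 3w₀Lx/20 - w₀L²/30 - w₀x³/(6L) = 3·(-16)·8·(8/5)/20 - (-16)·8²/30 - (-16)·(8/5)³/(6·8) = 1792/375 kN·m
Load 2 — point force P=11 kN at a=4 m (b=L-a=4):
  M_2 = Pb²(3a+b)x/L³ - Pab²/L²  [x≤a] = 11·4²·(3·4+4)·(8/5)/8³ - 11·4·4²/8² = -11/5 kN·m
Load 3 — applied couple M₀=17 kN·m at a=24/5 m (b=L-a=16/5):
  M_3 = R_Ax - M_A  [x≤a] with R_A=153/50, M_A=136/25 = (153/50)·(8/5) - (136/25) = -68/125 kN·m
Load 4 — point force P=-7 kN at a=16/3 m (b=L-a=8/3):
  M_4 = Pb²(3a+b)x/L³ - Pab²/L²  [x≤a] = (-7)·(8/3)²·(3·(16/3)+(8/3))·(8/5)/8³ - (-7)·(16/3)·(8/3)²/8² = 56/45 kN·m
Superposition: M = Σ M_i = 3689/1125 kN·m ≈ 3.279111 kN·m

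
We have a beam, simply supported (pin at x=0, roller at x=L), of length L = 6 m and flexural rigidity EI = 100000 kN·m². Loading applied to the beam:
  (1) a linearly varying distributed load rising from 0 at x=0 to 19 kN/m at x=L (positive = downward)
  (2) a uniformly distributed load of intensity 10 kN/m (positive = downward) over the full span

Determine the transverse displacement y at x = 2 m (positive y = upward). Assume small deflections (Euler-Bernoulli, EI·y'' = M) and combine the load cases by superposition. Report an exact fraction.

y(2) = -317/112500 m

Load 1 — triangular load w₀=19 kN/m (0→w₀ over full span):
  y_1 = -w₀x(7L⁴-10L²x²+3x⁴)/(360LEI) = -19·2·(7·6⁴-10·6²·2²+3·2⁴)/(360·6·100000) = -38/28125 m
Load 2 — uniform load w=10 kN/m over full span:
  y_2 = -wx(L³-2Lx²+x³)/(24EI) = -10·2·(6³-2·6·2²+2³)/(24·100000) = -11/7500 m
Superposition: y = Σ y_i = -317/112500 m ≈ -0.002818 m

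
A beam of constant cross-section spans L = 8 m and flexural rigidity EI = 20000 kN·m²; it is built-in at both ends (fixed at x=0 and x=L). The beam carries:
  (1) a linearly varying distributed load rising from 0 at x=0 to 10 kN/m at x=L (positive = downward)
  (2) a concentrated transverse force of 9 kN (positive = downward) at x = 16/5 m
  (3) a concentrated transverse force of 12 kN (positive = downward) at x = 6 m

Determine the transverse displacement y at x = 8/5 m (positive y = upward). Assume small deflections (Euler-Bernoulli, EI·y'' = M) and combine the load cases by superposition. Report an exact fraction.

y(8/5) = -96661/58593750 m

Load 1 — triangular load w₀=10 kN/m (0→w₀ over full span):
  y_1 = -w₀x²(L-x)²(x+2L)/(120LEI) = -10·(8/5)²·(8-(8/5))²·((8/5)+2·8)/(120·8·20000) = -5632/5859375 m
Load 2 — point force P=9 kN at a=16/5 m (b=L-a=24/5):
  y_2 = -Pb²x²(3aL-(3a+b)x)/(6L³EI)  [x≤a] = -9·(24/5)²·(8/5)²·(3·(16/5)·8-(3·(16/5)+(24/5))·(8/5))/(6·8³·20000) = -4536/9765625 m
Load 3 — point force P=12 kN at a=6 m (b=L-a=2):
  y_3 = -Pb²x²(3aL-(3a+b)x)/(6L³EI)  [x≤a] = -12·2²·(8/5)²·(3·6·8-(3·6+2)·(8/5))/(6·8³·20000) = -7/31250 m
Superposition: y = Σ y_i = -96661/58593750 m ≈ -0.001650 m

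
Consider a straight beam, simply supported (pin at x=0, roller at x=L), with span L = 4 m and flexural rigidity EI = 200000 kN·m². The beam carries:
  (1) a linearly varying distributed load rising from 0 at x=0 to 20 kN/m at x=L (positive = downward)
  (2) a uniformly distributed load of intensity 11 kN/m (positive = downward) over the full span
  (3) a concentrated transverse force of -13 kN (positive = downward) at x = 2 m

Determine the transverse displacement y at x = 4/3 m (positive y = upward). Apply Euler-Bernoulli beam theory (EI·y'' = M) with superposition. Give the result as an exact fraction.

y(4/3) = -8237/36450000 m

Load 1 — triangular load w₀=20 kN/m (0→w₀ over full span):
  y_1 = -w₀x(7L⁴-10L²x²+3x⁴)/(360LEI) = -20·(4/3)·(7·4⁴-10·4²·(4/3)²+3·(4/3)⁴)/(360·4·200000) = -64/455625 m
Load 2 — uniform load w=11 kN/m over full span:
  y_2 = -wx(L³-2Lx²+x³)/(24EI) = -11·(4/3)·(4³-2·4·(4/3)²+(4/3)³)/(24·200000) = -121/759375 m
Load 3 — point force P=-13 kN at a=2 m (b=L-a=2):
  y_3 = -Pbx(L²-b²-x²)/(6LEI)  [x≤a] = -(-13)·2·(4/3)·(4²-2²-(4/3)²)/(6·4·200000) = 299/4050000 m
Superposition: y = Σ y_i = -8237/36450000 m ≈ -0.000226 m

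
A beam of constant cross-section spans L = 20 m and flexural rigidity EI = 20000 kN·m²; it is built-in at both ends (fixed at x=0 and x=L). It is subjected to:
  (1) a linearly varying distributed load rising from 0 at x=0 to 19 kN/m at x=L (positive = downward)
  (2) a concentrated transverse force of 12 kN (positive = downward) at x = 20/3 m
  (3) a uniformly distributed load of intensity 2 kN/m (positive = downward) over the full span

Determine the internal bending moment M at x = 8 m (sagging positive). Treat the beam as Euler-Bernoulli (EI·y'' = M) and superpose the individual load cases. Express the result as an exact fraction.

Load 1 — triangular load w₀=19 kN/m (0→w₀ over full span):
  M_1 = 3w₀Lx/20 - w₀L²/30 - w₀x³/(6L) = 3·19·20·8/20 - 19·20²/30 - 19·8³/(6·20) = 608/5 kN·m
Load 2 — point force P=12 kN at a=20/3 m (b=L-a=40/3):
  M_2 = Pa²(a+3b)(L-x)/L³ - Pa²b/L²  [x>a] = 12·(20/3)²·((20/3)+3·(40/3))·(20-8)/20³ - 12·(20/3)²·(40/3)/20² = 176/9 kN·m
Load 3 — uniform load w=2 kN/m over full span:
  M_3 = wLx/2 - wL²/12 - wx²/2 = 2·20·8/2 - 2·20²/12 - 2·8²/2 = 88/3 kN·m
Superposition: M = Σ M_i = 7672/45 kN·m ≈ 170.488889 kN·m

M(8) = 7672/45 kN·m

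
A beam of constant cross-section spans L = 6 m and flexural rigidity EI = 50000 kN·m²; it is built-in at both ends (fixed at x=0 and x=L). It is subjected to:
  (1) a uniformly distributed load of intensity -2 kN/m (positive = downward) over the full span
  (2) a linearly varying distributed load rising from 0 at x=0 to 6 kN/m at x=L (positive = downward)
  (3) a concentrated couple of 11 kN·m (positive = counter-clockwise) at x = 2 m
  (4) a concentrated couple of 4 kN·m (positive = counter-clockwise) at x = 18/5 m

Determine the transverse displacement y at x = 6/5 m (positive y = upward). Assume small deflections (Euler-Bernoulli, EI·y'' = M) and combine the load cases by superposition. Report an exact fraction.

y(6/5) = -1613/97656250 m

Load 1 — uniform load w=-2 kN/m over full span:
  y_1 = -wx²(L-x)²/(24EI) = -(-2)·(6/5)²·(6-(6/5))²/(24·50000) = 108/1953125 m
Load 2 — triangular load w₀=6 kN/m (0→w₀ over full span):
  y_2 = -w₀x²(L-x)²(x+2L)/(120LEI) = -6·(6/5)²·(6-(6/5))²·((6/5)+2·6)/(120·6·50000) = -3564/48828125 m
Load 3 — applied couple M₀=11 kN·m at a=2 m (b=L-a=4):
  y_3 = (R_Ax³/6 - M_Ax²/2)/EI  [x≤a] with R_A=22/9, M_A=0 = ((22/9)·(6/5)³/6 - 0·(6/5)²/2)/50000 = 11/781250 m
Load 4 — applied couple M₀=4 kN·m at a=18/5 m (b=L-a=12/5):
  y_4 = (R_Ax³/6 - M_Ax²/2)/EI  [x≤a] with R_A=24/25, M_A=32/25 = ((24/25)·(6/5)³/6 - (32/25)·(6/5)²/2)/50000 = -126/9765625 m
Superposition: y = Σ y_i = -1613/97656250 m ≈ -0.000017 m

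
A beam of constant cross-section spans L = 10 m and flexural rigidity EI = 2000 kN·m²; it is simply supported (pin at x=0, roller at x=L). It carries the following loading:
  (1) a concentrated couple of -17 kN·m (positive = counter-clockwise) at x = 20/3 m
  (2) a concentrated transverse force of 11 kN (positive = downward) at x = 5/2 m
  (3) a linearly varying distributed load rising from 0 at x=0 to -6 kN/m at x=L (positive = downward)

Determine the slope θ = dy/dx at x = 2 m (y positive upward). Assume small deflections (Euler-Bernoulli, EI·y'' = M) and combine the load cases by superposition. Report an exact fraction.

Load 1 — applied couple M₀=-17 kN·m at a=20/3 m (b=L-a=10/3):
  θ_1 = (M₀x²/(2L)+C₁)/EI  [x≤a] with C₁=M₀(3b²-L²)/(6L)=170/9 = ((-17)·2²/(2·10)+(170/9))/2000 = 697/90000 rad
Load 2 — point force P=11 kN at a=5/2 m (b=L-a=15/2):
  θ_2 = -Pb(L²-b²-3x²)/(6LEI)  [x≤a] = -11·(15/2)·(10²-(15/2)²-3·2²)/(6·10·2000) = -1397/64000 rad
Load 3 — triangular load w₀=-6 kN/m (0→w₀ over full span):
  θ_3 = -w₀(7L⁴-30L²x²+15x⁴)/(360LEI) = -(-6)·(7·10⁴-30·10²·2²+15·2⁴)/(360·10·2000) = 91/1875 rad
Superposition: θ = Σ θ_i = 19843/576000 rad ≈ 0.034450 rad

θ(2) = 19843/576000 rad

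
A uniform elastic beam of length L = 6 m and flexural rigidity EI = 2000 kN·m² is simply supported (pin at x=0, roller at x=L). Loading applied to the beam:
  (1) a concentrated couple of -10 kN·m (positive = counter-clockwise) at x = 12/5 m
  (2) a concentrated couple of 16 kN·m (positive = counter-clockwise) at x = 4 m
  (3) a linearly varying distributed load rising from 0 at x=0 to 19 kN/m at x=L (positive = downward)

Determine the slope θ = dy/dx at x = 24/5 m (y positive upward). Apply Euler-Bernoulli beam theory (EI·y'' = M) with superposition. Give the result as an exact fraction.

θ(24/5) = 150547/3750000 rad

Load 1 — applied couple M₀=-10 kN·m at a=12/5 m (b=L-a=18/5):
  θ_1 = (M₀x²/(2L)-M₀(x-a)+C₁)/EI  [x>a] with C₁=M₀(3b²-L²)/(6L)=-4/5 = ((-10)·(24/5)²/(2·6)-(-10)·((24/5)-(12/5))+(-4/5))/2000 = 1/500 rad
Load 2 — applied couple M₀=16 kN·m at a=4 m (b=L-a=2):
  θ_2 = (M₀x²/(2L)-M₀(x-a)+C₁)/EI  [x>a] with C₁=M₀(3b²-L²)/(6L)=-32/3 = (16·(24/5)²/(2·6)-16·((24/5)-4)+(-32/3))/2000 = 34/9375 rad
Load 3 — triangular load w₀=19 kN/m (0→w₀ over full span):
  θ_3 = -w₀(7L⁴-30L²x²+15x⁴)/(360LEI) = -19·(7·6⁴-30·6²·(24/5)²+15·(24/5)⁴)/(360·6·2000) = 43149/1250000 rad
Superposition: θ = Σ θ_i = 150547/3750000 rad ≈ 0.040146 rad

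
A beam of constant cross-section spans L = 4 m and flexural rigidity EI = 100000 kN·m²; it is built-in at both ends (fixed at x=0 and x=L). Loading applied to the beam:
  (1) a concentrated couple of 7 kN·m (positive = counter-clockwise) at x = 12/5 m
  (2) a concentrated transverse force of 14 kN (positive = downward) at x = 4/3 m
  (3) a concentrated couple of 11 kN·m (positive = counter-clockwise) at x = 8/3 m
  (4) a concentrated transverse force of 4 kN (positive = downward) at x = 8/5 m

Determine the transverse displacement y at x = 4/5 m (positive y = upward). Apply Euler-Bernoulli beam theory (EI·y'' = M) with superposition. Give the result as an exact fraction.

y(4/5) = -577153/15820312500 m

Load 1 — applied couple M₀=7 kN·m at a=12/5 m (b=L-a=8/5):
  y_1 = (R_Ax³/6 - M_Ax²/2)/EI  [x≤a] with R_A=63/25, M_A=56/25 = ((63/25)·(4/5)³/6 - (56/25)·(4/5)²/2)/100000 = -49/9765625 m
Load 2 — point force P=14 kN at a=4/3 m (b=L-a=8/3):
  y_2 = -Pb²x²(3aL-(3a+b)x)/(6L³EI)  [x≤a] = -14·(8/3)²·(4/5)²·(3·(4/3)·4-(3·(4/3)+(8/3))·(4/5))/(6·4³·100000) = -112/6328125 m
Load 3 — applied couple M₀=11 kN·m at a=8/3 m (b=L-a=4/3):
  y_3 = (R_Ax³/6 - M_Ax²/2)/EI  [x≤a] with R_A=11/3, M_A=11/3 = ((11/3)·(4/5)³/6 - (11/3)·(4/5)²/2)/100000 = -121/14062500 m
Load 4 — point force P=4 kN at a=8/5 m (b=L-a=12/5):
  y_4 = -Pb²x²(3aL-(3a+b)x)/(6L³EI)  [x≤a] = -4·(12/5)²·(4/5)²·(3·(8/5)·4-(3·(8/5)+(12/5))·(4/5))/(6·4³·100000) = -252/48828125 m
Superposition: y = Σ y_i = -577153/15820312500 m ≈ -0.000036 m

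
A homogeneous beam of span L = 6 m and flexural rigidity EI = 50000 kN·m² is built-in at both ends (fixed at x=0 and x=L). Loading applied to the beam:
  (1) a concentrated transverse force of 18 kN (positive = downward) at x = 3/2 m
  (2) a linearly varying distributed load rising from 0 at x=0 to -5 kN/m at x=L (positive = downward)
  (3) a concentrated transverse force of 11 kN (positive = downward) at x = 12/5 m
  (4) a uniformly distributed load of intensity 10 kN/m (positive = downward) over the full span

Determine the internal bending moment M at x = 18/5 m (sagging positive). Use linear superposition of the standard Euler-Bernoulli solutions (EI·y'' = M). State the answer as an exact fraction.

Load 1 — point force P=18 kN at a=3/2 m (b=L-a=9/2):
  M_1 = Pa²(a+3b)(L-x)/L³ - Pa²b/L²  [x>a] = 18·(3/2)²·((3/2)+3·(9/2))·(6-(18/5))/6³ - 18·(3/2)²·(9/2)/6² = 27/16 kN·m
Load 2 — triangular load w₀=-5 kN/m (0→w₀ over full span):
  M_2 = 3w₀Lx/20 - w₀L²/30 - w₀x³/(6L) = 3·(-5)·6·(18/5)/20 - (-5)·6²/30 - (-5)·(18/5)³/(6·6) = -93/25 kN·m
Load 3 — point force P=11 kN at a=12/5 m (b=L-a=18/5):
  M_3 = Pa²(a+3b)(L-x)/L³ - Pa²b/L²  [x>a] = 11·(12/5)²·((12/5)+3·(18/5))·(6-(18/5))/6³ - 11·(12/5)²·(18/5)/6² = 1848/625 kN·m
Load 4 — uniform load w=10 kN/m over full span:
  M_4 = wLx/2 - wL²/12 - wx²/2 = 10·6·(18/5)/2 - 10·6²/12 - 10·(18/5)²/2 = 66/5 kN·m
Superposition: M = Σ M_i = 141243/10000 kN·m ≈ 14.124300 kN·m

M(18/5) = 141243/10000 kN·m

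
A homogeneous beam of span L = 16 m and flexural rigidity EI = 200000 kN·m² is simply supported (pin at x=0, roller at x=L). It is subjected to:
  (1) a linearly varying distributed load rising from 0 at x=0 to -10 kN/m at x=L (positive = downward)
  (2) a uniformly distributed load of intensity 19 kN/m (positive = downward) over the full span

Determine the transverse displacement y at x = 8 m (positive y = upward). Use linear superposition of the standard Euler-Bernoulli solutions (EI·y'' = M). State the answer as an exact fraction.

Load 1 — triangular load w₀=-10 kN/m (0→w₀ over full span):
  y_1 = -w₀x(7L⁴-10L²x²+3x⁴)/(360LEI) = -(-10)·8·(7·16⁴-10·16²·8²+3·8⁴)/(360·16·200000) = 8/375 m
Load 2 — uniform load w=19 kN/m over full span:
  y_2 = -wx(L³-2Lx²+x³)/(24EI) = -19·8·(16³-2·16·8²+8³)/(24·200000) = -152/1875 m
Superposition: y = Σ y_i = -112/1875 m ≈ -0.059733 m

y(8) = -112/1875 m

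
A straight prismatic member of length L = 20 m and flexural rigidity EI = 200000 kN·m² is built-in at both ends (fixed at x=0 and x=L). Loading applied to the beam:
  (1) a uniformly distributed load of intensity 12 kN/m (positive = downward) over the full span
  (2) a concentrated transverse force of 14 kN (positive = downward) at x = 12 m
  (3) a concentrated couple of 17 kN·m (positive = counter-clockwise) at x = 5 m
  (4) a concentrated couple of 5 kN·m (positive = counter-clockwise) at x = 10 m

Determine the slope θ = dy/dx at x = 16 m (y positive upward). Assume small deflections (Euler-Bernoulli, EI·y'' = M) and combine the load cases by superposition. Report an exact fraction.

Load 1 — uniform load w=12 kN/m over full span:
  θ_1 = -wx(L-x)(L-2x)/(12EI) = -12·16·(20-16)·(20-2·16)/(12·200000) = 12/3125 rad
Load 2 — point force P=14 kN at a=12 m (b=L-a=8):
  θ_2 = Pa²(L-x)(2bL-(3b+a)(L-x))/(2L³EI)  [x>a] = 14·12²·(20-16)·(2·8·20-(3·8+12)·(20-16))/(2·20³·200000) = 693/1562500 rad
Load 3 — applied couple M₀=17 kN·m at a=5 m (b=L-a=15):
  θ_3 = (R_Ax²/2 - M_Ax - M₀(x-a))/EI  [x>a] with R_A=153/160, M_A=-51/16 = ((153/160)·16²/2 - (-51/16)·16 - 17·(16-5))/200000 = -17/250000 rad
Load 4 — applied couple M₀=5 kN·m at a=10 m (b=L-a=10):
  θ_4 = (R_Ax²/2 - M_Ax - M₀(x-a))/EI  [x>a] with R_A=3/8, M_A=5/4 = ((3/8)·16²/2 - (5/4)·16 - 5·(16-10))/200000 = -1/100000 rad
Superposition: θ = Σ θ_i = 52569/12500000 rad ≈ 0.004206 rad

θ(16) = 52569/12500000 rad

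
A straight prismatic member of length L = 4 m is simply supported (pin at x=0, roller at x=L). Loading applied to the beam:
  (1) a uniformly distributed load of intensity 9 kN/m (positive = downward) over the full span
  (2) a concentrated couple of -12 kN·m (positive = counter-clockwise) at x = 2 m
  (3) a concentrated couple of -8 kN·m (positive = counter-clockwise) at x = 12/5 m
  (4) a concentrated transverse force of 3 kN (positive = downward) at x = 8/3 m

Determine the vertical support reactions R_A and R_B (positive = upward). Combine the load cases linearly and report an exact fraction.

R_A = 14 kN, R_B = 25 kN

Load 1 — uniform load w=9 kN/m over full span:
  R_A = wL/2 = 9·4/2 = 18 kN
  R_B = wL/2 = 9·4/2 = 18 kN
Load 2 — applied couple M₀=-12 kN·m at a=2 m (b=L-a=2):
  R_A = M₀/L = (-12)/4 = -3 kN
  R_B = -M₀/L = -(-12)/4 = 3 kN
Load 3 — applied couple M₀=-8 kN·m at a=12/5 m (b=L-a=8/5):
  R_A = M₀/L = (-8)/4 = -2 kN
  R_B = -M₀/L = -(-8)/4 = 2 kN
Load 4 — point force P=3 kN at a=8/3 m (b=L-a=4/3):
  R_A = Pb/L = 3·(4/3)/4 = 1 kN
  R_B = Pa/L = 3·(8/3)/4 = 2 kN
Superposition: R_A = 14 kN, R_B = 25 kN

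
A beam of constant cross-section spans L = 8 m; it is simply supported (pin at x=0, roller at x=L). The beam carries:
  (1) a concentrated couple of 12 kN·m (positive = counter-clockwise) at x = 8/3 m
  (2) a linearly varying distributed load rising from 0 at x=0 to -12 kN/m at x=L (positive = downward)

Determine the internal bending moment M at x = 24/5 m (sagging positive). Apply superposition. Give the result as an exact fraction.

M(24/5) = -6744/125 kN·m

Load 1 — applied couple M₀=12 kN·m at a=8/3 m (b=L-a=16/3):
  M_1 = M₀x/L - M₀  [x>a] = 12·(24/5)/8 - 12 = -24/5 kN·m
Load 2 — triangular load w₀=-12 kN/m (0→w₀ over full span):
  M_2 = w₀Lx/6 - w₀x³/(6L) = (-12)·8·(24/5)/6 - (-12)·(24/5)³/(6·8) = -6144/125 kN·m
Superposition: M = Σ M_i = -6744/125 kN·m ≈ -53.952000 kN·m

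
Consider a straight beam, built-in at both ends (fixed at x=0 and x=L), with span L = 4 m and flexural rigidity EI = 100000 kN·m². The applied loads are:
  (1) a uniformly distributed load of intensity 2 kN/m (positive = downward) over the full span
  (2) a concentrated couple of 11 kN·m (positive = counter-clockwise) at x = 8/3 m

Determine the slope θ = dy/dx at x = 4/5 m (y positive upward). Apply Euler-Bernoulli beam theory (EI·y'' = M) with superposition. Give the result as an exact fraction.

Load 1 — uniform load w=2 kN/m over full span:
  θ_1 = -wx(L-x)(L-2x)/(12EI) = -2·(4/5)·(4-(4/5))·(4-2·(4/5))/(12·100000) = -4/390625 rad
Load 2 — applied couple M₀=11 kN·m at a=8/3 m (b=L-a=4/3):
  θ_2 = (R_Ax²/2 - M_Ax)/EI  [x≤a] with R_A=11/3, M_A=11/3 = ((11/3)·(4/5)²/2 - (11/3)·(4/5))/100000 = -11/625000 rad
Superposition: θ = Σ θ_i = -87/3125000 rad ≈ -0.000028 rad

θ(4/5) = -87/3125000 rad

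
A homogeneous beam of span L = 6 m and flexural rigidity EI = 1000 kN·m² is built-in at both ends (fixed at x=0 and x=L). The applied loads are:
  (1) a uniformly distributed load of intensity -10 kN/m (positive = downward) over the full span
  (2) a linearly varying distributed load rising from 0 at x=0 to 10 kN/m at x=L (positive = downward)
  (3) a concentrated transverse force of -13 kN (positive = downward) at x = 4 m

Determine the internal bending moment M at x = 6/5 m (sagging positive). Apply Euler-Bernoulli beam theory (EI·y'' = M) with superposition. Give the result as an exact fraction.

Load 1 — uniform load w=-10 kN/m over full span:
  M_1 = wLx/2 - wL²/12 - wx²/2 = (-10)·6·(6/5)/2 - (-10)·6²/12 - (-10)·(6/5)²/2 = 6/5 kN·m
Load 2 — triangular load w₀=10 kN/m (0→w₀ over full span):
  M_2 = 3w₀Lx/20 - w₀L²/30 - w₀x³/(6L) = 3·10·6·(6/5)/20 - 10·6²/30 - 10·(6/5)³/(6·6) = -42/25 kN·m
Load 3 — point force P=-13 kN at a=4 m (b=L-a=2):
  M_3 = Pb²(3a+b)x/L³ - Pab²/L²  [x≤a] = (-13)·2²·(3·4+2)·(6/5)/6³ - (-13)·4·2²/6² = 26/15 kN·m
Superposition: M = Σ M_i = 94/75 kN·m ≈ 1.253333 kN·m

M(6/5) = 94/75 kN·m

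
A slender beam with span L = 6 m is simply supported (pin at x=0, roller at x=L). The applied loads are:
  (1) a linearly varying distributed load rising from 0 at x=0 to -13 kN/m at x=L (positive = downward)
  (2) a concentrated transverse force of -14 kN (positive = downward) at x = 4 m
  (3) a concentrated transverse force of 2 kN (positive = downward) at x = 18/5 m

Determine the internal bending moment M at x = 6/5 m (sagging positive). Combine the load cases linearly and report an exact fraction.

M(6/5) = -2452/125 kN·m

Load 1 — triangular load w₀=-13 kN/m (0→w₀ over full span):
  M_1 = w₀Lx/6 - w₀x³/(6L) = (-13)·6·(6/5)/6 - (-13)·(6/5)³/(6·6) = -1872/125 kN·m
Load 2 — point force P=-14 kN at a=4 m (b=L-a=2):
  M_2 = Pbx/L  [x≤a] = (-14)·2·(6/5)/6 = -28/5 kN·m
Load 3 — point force P=2 kN at a=18/5 m (b=L-a=12/5):
  M_3 = Pbx/L  [x≤a] = 2·(12/5)·(6/5)/6 = 24/25 kN·m
Superposition: M = Σ M_i = -2452/125 kN·m ≈ -19.616000 kN·m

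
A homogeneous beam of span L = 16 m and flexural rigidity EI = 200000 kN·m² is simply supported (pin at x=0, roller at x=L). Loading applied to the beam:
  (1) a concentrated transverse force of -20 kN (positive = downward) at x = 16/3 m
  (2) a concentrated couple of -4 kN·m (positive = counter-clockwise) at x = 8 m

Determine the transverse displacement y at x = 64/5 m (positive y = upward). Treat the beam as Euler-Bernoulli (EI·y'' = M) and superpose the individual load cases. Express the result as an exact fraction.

Load 1 — point force P=-20 kN at a=16/3 m (b=L-a=32/3):
  y_1 = -Pa(L-x)(2Lx-a²-x²)/(6LEI)  [x>a] = -(-20)·(16/3)·(16-(64/5))·(2·16·(64/5)-(16/3)²-(64/5)²)/(6·16·200000) = 24448/6328125 m
Load 2 — applied couple M₀=-4 kN·m at a=8 m (b=L-a=8):
  y_2 = (M₀x³/(6L)-M₀(x-a)²/2+C₁x)/EI  [x>a] with C₁=M₀(3b²-L²)/(6L)=8/3 = ((-4)·(64/5)³/(6·16)-(-4)·((64/5)-8)²/2+(8/3)·(64/5))/200000 = -14/390625 m
Superposition: y = Σ y_i = 121106/31640625 m ≈ 0.003828 m

y(64/5) = 121106/31640625 m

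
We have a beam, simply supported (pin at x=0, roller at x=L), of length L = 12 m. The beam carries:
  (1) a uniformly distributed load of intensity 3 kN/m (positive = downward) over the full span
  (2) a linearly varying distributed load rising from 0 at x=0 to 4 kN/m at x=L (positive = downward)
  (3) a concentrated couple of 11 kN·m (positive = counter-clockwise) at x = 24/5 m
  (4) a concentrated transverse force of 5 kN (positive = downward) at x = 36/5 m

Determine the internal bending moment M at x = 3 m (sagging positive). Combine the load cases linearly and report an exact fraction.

Load 1 — uniform load w=3 kN/m over full span:
  M_1 = wx(L-x)/2 = 3·3·(12-3)/2 = 81/2 kN·m
Load 2 — triangular load w₀=4 kN/m (0→w₀ over full span):
  M_2 = w₀Lx/6 - w₀x³/(6L) = 4·12·3/6 - 4·3³/(6·12) = 45/2 kN·m
Load 3 — applied couple M₀=11 kN·m at a=24/5 m (b=L-a=36/5):
  M_3 = M₀x/L  [x≤a] = 11·3/12 = 11/4 kN·m
Load 4 — point force P=5 kN at a=36/5 m (b=L-a=24/5):
  M_4 = Pbx/L  [x≤a] = 5·(24/5)·3/12 = 6 kN·m
Superposition: M = Σ M_i = 287/4 kN·m ≈ 71.750000 kN·m

M(3) = 287/4 kN·m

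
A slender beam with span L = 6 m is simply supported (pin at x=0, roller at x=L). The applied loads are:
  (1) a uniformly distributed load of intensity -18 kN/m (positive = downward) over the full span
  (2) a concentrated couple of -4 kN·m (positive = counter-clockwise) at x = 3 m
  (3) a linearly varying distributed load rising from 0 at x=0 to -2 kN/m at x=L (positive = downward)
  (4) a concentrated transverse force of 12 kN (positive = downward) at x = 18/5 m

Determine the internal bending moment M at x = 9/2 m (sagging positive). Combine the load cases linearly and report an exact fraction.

M(9/2) = -4231/80 kN·m

Load 1 — uniform load w=-18 kN/m over full span:
  M_1 = wx(L-x)/2 = (-18)·(9/2)·(6-(9/2))/2 = -243/4 kN·m
Load 2 — applied couple M₀=-4 kN·m at a=3 m (b=L-a=3):
  M_2 = M₀x/L - M₀  [x>a] = (-4)·(9/2)/6 - (-4) = 1 kN·m
Load 3 — triangular load w₀=-2 kN/m (0→w₀ over full span):
  M_3 = w₀Lx/6 - w₀x³/(6L) = (-2)·6·(9/2)/6 - (-2)·(9/2)³/(6·6) = -63/16 kN·m
Load 4 — point force P=12 kN at a=18/5 m (b=L-a=12/5):
  M_4 = Pa(L-x)/L  [x>a] = 12·(18/5)·(6-(9/2))/6 = 54/5 kN·m
Superposition: M = Σ M_i = -4231/80 kN·m ≈ -52.887500 kN·m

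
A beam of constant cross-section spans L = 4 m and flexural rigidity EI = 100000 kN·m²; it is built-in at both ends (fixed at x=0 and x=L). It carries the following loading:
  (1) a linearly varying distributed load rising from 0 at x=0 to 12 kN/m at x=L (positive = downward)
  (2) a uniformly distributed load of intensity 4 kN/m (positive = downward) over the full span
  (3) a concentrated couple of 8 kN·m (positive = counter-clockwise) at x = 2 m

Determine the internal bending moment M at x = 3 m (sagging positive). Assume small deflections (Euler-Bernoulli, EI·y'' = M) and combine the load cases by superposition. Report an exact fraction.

Load 1 — triangular load w₀=12 kN/m (0→w₀ over full span):
  M_1 = 3w₀Lx/20 - w₀L²/30 - w₀x³/(6L) = 3·12·4·3/20 - 12·4²/30 - 12·3³/(6·4) = 17/10 kN·m
Load 2 — uniform load w=4 kN/m over full span:
  M_2 = wLx/2 - wL²/12 - wx²/2 = 4·4·3/2 - 4·4²/12 - 4·3²/2 = 2/3 kN·m
Load 3 — applied couple M₀=8 kN·m at a=2 m (b=L-a=2):
  M_3 = R_Ax - M_A - M₀  [x>a] with R_A=3, M_A=2 = 3·3 - 2 - 8 = -1 kN·m
Superposition: M = Σ M_i = 41/30 kN·m ≈ 1.366667 kN·m

M(3) = 41/30 kN·m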